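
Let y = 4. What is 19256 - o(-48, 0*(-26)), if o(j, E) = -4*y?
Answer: 19272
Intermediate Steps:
o(j, E) = -16 (o(j, E) = -4*4 = -16)
19256 - o(-48, 0*(-26)) = 19256 - 1*(-16) = 19256 + 16 = 19272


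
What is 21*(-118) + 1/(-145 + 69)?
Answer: -188329/76 ≈ -2478.0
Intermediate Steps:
21*(-118) + 1/(-145 + 69) = -2478 + 1/(-76) = -2478 - 1/76 = -188329/76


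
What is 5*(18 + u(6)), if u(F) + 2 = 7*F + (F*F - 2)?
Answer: 460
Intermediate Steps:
u(F) = -4 + F² + 7*F (u(F) = -2 + (7*F + (F*F - 2)) = -2 + (7*F + (F² - 2)) = -2 + (7*F + (-2 + F²)) = -2 + (-2 + F² + 7*F) = -4 + F² + 7*F)
5*(18 + u(6)) = 5*(18 + (-4 + 6² + 7*6)) = 5*(18 + (-4 + 36 + 42)) = 5*(18 + 74) = 5*92 = 460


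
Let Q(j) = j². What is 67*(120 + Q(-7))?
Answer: 11323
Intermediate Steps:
67*(120 + Q(-7)) = 67*(120 + (-7)²) = 67*(120 + 49) = 67*169 = 11323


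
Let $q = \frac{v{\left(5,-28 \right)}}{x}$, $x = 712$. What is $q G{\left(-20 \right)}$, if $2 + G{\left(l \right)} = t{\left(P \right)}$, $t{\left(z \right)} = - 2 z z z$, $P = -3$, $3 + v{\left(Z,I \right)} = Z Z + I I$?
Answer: $\frac{5239}{89} \approx 58.865$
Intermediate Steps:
$v{\left(Z,I \right)} = -3 + I^{2} + Z^{2}$ ($v{\left(Z,I \right)} = -3 + \left(Z Z + I I\right) = -3 + \left(Z^{2} + I^{2}\right) = -3 + \left(I^{2} + Z^{2}\right) = -3 + I^{2} + Z^{2}$)
$t{\left(z \right)} = - 2 z^{3}$ ($t{\left(z \right)} = - 2 z^{2} z = - 2 z^{3}$)
$G{\left(l \right)} = 52$ ($G{\left(l \right)} = -2 - 2 \left(-3\right)^{3} = -2 - -54 = -2 + 54 = 52$)
$q = \frac{403}{356}$ ($q = \frac{-3 + \left(-28\right)^{2} + 5^{2}}{712} = \left(-3 + 784 + 25\right) \frac{1}{712} = 806 \cdot \frac{1}{712} = \frac{403}{356} \approx 1.132$)
$q G{\left(-20 \right)} = \frac{403}{356} \cdot 52 = \frac{5239}{89}$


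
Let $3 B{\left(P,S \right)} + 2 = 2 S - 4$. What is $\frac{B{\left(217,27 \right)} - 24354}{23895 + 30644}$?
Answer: $- \frac{24338}{54539} \approx -0.44625$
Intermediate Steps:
$B{\left(P,S \right)} = -2 + \frac{2 S}{3}$ ($B{\left(P,S \right)} = - \frac{2}{3} + \frac{2 S - 4}{3} = - \frac{2}{3} + \frac{-4 + 2 S}{3} = - \frac{2}{3} + \left(- \frac{4}{3} + \frac{2 S}{3}\right) = -2 + \frac{2 S}{3}$)
$\frac{B{\left(217,27 \right)} - 24354}{23895 + 30644} = \frac{\left(-2 + \frac{2}{3} \cdot 27\right) - 24354}{23895 + 30644} = \frac{\left(-2 + 18\right) - 24354}{54539} = \left(16 - 24354\right) \frac{1}{54539} = \left(-24338\right) \frac{1}{54539} = - \frac{24338}{54539}$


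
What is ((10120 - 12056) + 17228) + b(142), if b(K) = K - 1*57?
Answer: 15377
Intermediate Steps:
b(K) = -57 + K (b(K) = K - 57 = -57 + K)
((10120 - 12056) + 17228) + b(142) = ((10120 - 12056) + 17228) + (-57 + 142) = (-1936 + 17228) + 85 = 15292 + 85 = 15377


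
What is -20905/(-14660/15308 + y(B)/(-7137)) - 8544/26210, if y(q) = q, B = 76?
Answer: 7482639091200171/346600476485 ≈ 21589.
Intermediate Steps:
-20905/(-14660/15308 + y(B)/(-7137)) - 8544/26210 = -20905/(-14660/15308 + 76/(-7137)) - 8544/26210 = -20905/(-14660*1/15308 + 76*(-1/7137)) - 8544*1/26210 = -20905/(-3665/3827 - 76/7137) - 4272/13105 = -20905/(-26447957/27313299) - 4272/13105 = -20905*(-27313299/26447957) - 4272/13105 = 570984515595/26447957 - 4272/13105 = 7482639091200171/346600476485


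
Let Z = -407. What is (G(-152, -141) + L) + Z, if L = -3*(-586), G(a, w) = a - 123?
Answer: 1076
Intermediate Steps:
G(a, w) = -123 + a
L = 1758
(G(-152, -141) + L) + Z = ((-123 - 152) + 1758) - 407 = (-275 + 1758) - 407 = 1483 - 407 = 1076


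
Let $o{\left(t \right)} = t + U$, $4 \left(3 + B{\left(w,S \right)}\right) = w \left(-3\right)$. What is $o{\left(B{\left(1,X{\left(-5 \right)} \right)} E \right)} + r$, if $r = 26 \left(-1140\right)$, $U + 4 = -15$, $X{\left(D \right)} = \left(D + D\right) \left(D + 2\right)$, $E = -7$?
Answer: $- \frac{118531}{4} \approx -29633.0$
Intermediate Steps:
$X{\left(D \right)} = 2 D \left(2 + D\right)$
$U = -19$ ($U = -4 - 15 = -19$)
$B{\left(w,S \right)} = -3 - \frac{3 w}{4}$ ($B{\left(w,S \right)} = -3 + \frac{w \left(-3\right)}{4} = -3 + \frac{\left(-3\right) w}{4} = -3 - \frac{3 w}{4}$)
$r = -29640$
$o{\left(t \right)} = -19 + t$ ($o{\left(t \right)} = t - 19 = -19 + t$)
$o{\left(B{\left(1,X{\left(-5 \right)} \right)} E \right)} + r = \left(-19 + \left(-3 - \frac{3}{4}\right) \left(-7\right)\right) - 29640 = \left(-19 - - \frac{105}{4}\right) - 29640 = \left(-19 + \frac{105}{4}\right) - 29640 = \frac{29}{4} - 29640 = - \frac{118531}{4}$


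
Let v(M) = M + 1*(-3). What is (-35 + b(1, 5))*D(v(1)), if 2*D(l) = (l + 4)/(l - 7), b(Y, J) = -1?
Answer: 4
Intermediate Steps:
v(M) = -3 + M (v(M) = M - 3 = -3 + M)
D(l) = (4 + l)/(2*(-7 + l)) (D(l) = ((l + 4)/(l - 7))/2 = ((4 + l)/(-7 + l))/2 = (4 + l)/(2*(-7 + l)))
(-35 + b(1, 5))*D(v(1)) = (-35 - 1)*((4 + (-3 + 1))/(2*(-7 + (-3 + 1)))) = -18*(4 - 2)/(-7 - 2) = -18*2/(-9) = -18*(-1)*2/9 = -36*(-⅑) = 4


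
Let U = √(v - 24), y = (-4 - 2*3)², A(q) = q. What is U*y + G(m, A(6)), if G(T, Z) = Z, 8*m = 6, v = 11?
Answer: 6 + 100*I*√13 ≈ 6.0 + 360.56*I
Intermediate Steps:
m = ¾ (m = (⅛)*6 = ¾ ≈ 0.75000)
y = 100 (y = (-4 - 6)² = (-10)² = 100)
U = I*√13 (U = √(11 - 24) = √(-13) = I*√13 ≈ 3.6056*I)
U*y + G(m, A(6)) = (I*√13)*100 + 6 = 100*I*√13 + 6 = 6 + 100*I*√13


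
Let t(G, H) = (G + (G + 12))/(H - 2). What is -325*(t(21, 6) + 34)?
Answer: -30875/2 ≈ -15438.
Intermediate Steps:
t(G, H) = (12 + 2*G)/(-2 + H) (t(G, H) = (G + (12 + G))/(-2 + H) = (12 + 2*G)/(-2 + H))
-325*(t(21, 6) + 34) = -325*(2*(6 + 21)/(-2 + 6) + 34) = -325*(2*27/4 + 34) = -325*(2*(1/4)*27 + 34) = -325*(27/2 + 34) = -325*95/2 = -30875/2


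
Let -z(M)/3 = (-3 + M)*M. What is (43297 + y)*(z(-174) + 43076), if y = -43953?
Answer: 32352608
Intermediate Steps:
z(M) = -3*M*(-3 + M) (z(M) = -3*(-3 + M)*M = -3*M*(-3 + M))
(43297 + y)*(z(-174) + 43076) = (43297 - 43953)*(3*(-174)*(3 - 1*(-174)) + 43076) = -656*(3*(-174)*(3 + 174) + 43076) = -656*(3*(-174)*177 + 43076) = -656*(-92394 + 43076) = -656*(-49318) = 32352608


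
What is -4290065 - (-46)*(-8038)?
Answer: -4659813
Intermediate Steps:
-4290065 - (-46)*(-8038) = -4290065 - 1*369748 = -4290065 - 369748 = -4659813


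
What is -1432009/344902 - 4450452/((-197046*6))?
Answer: -13171673065/33980779746 ≈ -0.38762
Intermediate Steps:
-1432009/344902 - 4450452/((-197046*6)) = -1432009*1/344902 - 4450452/(-1182276) = -1432009/344902 - 4450452*(-1/1182276) = -1432009/344902 + 370871/98523 = -13171673065/33980779746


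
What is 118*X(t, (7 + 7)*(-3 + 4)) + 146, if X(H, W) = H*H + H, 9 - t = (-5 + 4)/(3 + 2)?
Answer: 280478/25 ≈ 11219.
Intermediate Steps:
t = 46/5 (t = 9 - (-5 + 4)/(3 + 2) = 9 - (-1)/5 = 9 - 1*(-⅕) = 9 + ⅕ = 46/5 ≈ 9.2000)
X(H, W) = H + H² (X(H, W) = H² + H = H + H²)
118*X(t, (7 + 7)*(-3 + 4)) + 146 = 118*(46*(1 + 46/5)/5) + 146 = 118*((46/5)*(51/5)) + 146 = 118*(2346/25) + 146 = 276828/25 + 146 = 280478/25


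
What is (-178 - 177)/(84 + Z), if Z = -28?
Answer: -355/56 ≈ -6.3393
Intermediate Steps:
(-178 - 177)/(84 + Z) = (-178 - 177)/(84 - 28) = -355/56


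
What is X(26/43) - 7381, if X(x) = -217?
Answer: -7598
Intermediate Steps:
X(26/43) - 7381 = -217 - 7381 = -7598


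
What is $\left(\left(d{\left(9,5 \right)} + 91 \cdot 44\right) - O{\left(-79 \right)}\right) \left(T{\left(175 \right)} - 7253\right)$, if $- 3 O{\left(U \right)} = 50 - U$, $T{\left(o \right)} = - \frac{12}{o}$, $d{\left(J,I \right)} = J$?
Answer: $- \frac{5148228072}{175} \approx -2.9418 \cdot 10^{7}$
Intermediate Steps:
$O{\left(U \right)} = - \frac{50}{3} + \frac{U}{3}$ ($O{\left(U \right)} = - \frac{50 - U}{3} = - \frac{50}{3} + \frac{U}{3}$)
$\left(\left(d{\left(9,5 \right)} + 91 \cdot 44\right) - O{\left(-79 \right)}\right) \left(T{\left(175 \right)} - 7253\right) = \left(\left(9 + 91 \cdot 44\right) - \left(- \frac{50}{3} + \frac{1}{3} \left(-79\right)\right)\right) \left(- \frac{12}{175} - 7253\right) = \left(\left(9 + 4004\right) - \left(- \frac{50}{3} - \frac{79}{3}\right)\right) \left(\left(-12\right) \frac{1}{175} - 7253\right) = \left(4013 - -43\right) \left(- \frac{12}{175} - 7253\right) = \left(4013 + 43\right) \left(- \frac{1269287}{175}\right) = 4056 \left(- \frac{1269287}{175}\right) = - \frac{5148228072}{175}$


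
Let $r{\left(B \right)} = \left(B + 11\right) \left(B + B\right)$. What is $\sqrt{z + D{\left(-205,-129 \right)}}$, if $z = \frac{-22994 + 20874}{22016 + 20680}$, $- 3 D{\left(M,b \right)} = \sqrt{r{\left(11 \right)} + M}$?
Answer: $\frac{\sqrt{-157145 - 3164841 \sqrt{31}}}{1779} \approx 2.3701 i$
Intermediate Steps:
$r{\left(B \right)} = 2 B \left(11 + B\right)$ ($r{\left(B \right)} = \left(11 + B\right) 2 B = 2 B \left(11 + B\right)$)
$D{\left(M,b \right)} = - \frac{\sqrt{484 + M}}{3}$ ($D{\left(M,b \right)} = - \frac{\sqrt{2 \cdot 11 \left(11 + 11\right) + M}}{3} = - \frac{\sqrt{2 \cdot 11 \cdot 22 + M}}{3} = - \frac{\sqrt{484 + M}}{3}$)
$z = - \frac{265}{5337}$ ($z = - \frac{2120}{42696} = \left(-2120\right) \frac{1}{42696} = - \frac{265}{5337} \approx -0.049653$)
$\sqrt{z + D{\left(-205,-129 \right)}} = \sqrt{- \frac{265}{5337} - \frac{\sqrt{484 - 205}}{3}} = \sqrt{- \frac{265}{5337} - \frac{\sqrt{279}}{3}} = \sqrt{- \frac{265}{5337} - \frac{3 \sqrt{31}}{3}} = \sqrt{- \frac{265}{5337} - \sqrt{31}}$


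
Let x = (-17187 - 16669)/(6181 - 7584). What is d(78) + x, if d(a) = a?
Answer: 6230/61 ≈ 102.13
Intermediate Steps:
x = 1472/61 (x = -33856/(-1403) = -33856*(-1/1403) = 1472/61 ≈ 24.131)
d(78) + x = 78 + 1472/61 = 6230/61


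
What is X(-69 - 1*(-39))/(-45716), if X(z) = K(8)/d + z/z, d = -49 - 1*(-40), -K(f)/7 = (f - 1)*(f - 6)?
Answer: -107/411444 ≈ -0.00026006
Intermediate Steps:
K(f) = -7*(-1 + f)*(-6 + f) (K(f) = -7*(f - 1)*(f - 6) = -7*(-1 + f)*(-6 + f))
d = -9 (d = -49 + 40 = -9)
X(z) = 107/9 (X(z) = (-42 - 7*8**2 + 49*8)/(-9) + z/z = (-42 - 7*64 + 392)*(-1/9) + 1 = (-42 - 448 + 392)*(-1/9) + 1 = -98*(-1/9) + 1 = 98/9 + 1 = 107/9)
X(-69 - 1*(-39))/(-45716) = (107/9)/(-45716) = (107/9)*(-1/45716) = -107/411444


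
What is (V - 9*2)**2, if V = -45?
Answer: 3969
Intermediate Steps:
(V - 9*2)**2 = (-45 - 9*2)**2 = (-45 - 18)**2 = (-63)**2 = 3969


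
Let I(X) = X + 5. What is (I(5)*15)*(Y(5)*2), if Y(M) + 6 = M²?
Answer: 5700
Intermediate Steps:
Y(M) = -6 + M²
I(X) = 5 + X
(I(5)*15)*(Y(5)*2) = ((5 + 5)*15)*((-6 + 5²)*2) = (10*15)*((-6 + 25)*2) = 150*(19*2) = 150*38 = 5700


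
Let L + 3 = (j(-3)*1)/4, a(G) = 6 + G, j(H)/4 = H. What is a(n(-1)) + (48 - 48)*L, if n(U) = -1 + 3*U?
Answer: 2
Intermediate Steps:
j(H) = 4*H
L = -6 (L = -3 + ((4*(-3))*1)/4 = -3 - 12*1*(¼) = -3 - 12*¼ = -3 - 3 = -6)
a(n(-1)) + (48 - 48)*L = (6 + (-1 + 3*(-1))) + (48 - 48)*(-6) = (6 + (-1 - 3)) + 0*(-6) = (6 - 4) + 0 = 2 + 0 = 2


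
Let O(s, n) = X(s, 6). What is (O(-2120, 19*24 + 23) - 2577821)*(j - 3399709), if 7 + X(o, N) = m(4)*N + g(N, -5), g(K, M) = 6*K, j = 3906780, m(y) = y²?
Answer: -1307074888416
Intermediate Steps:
X(o, N) = -7 + 22*N (X(o, N) = -7 + (4²*N + 6*N) = -7 + (16*N + 6*N) = -7 + 22*N)
O(s, n) = 125 (O(s, n) = -7 + 22*6 = -7 + 132 = 125)
(O(-2120, 19*24 + 23) - 2577821)*(j - 3399709) = (125 - 2577821)*(3906780 - 3399709) = -2577696*507071 = -1307074888416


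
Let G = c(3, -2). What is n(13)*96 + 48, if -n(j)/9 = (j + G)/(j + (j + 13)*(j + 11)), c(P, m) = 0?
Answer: 1488/49 ≈ 30.367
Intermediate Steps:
G = 0
n(j) = -9*j/(j + (11 + j)*(13 + j)) (n(j) = -9*(j + 0)/(j + (j + 13)*(j + 11)) = -9*j/(j + (13 + j)*(11 + j)) = -9*j/(j + (11 + j)*(13 + j)))
n(13)*96 + 48 = -9*13/(143 + 13² + 25*13)*96 + 48 = -9*13/(143 + 169 + 325)*96 + 48 = -9*13/637*96 + 48 = -9*13*1/637*96 + 48 = -9/49*96 + 48 = -864/49 + 48 = 1488/49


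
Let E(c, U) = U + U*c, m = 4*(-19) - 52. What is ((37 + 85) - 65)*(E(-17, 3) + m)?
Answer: -10032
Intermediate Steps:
m = -128 (m = -76 - 52 = -128)
((37 + 85) - 65)*(E(-17, 3) + m) = ((37 + 85) - 65)*(3*(1 - 17) - 128) = (122 - 65)*(3*(-16) - 128) = 57*(-48 - 128) = 57*(-176) = -10032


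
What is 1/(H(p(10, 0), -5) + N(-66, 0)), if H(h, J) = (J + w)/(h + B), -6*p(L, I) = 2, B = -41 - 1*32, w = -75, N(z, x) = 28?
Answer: 11/320 ≈ 0.034375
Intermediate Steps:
B = -73 (B = -41 - 32 = -73)
p(L, I) = -⅓ (p(L, I) = -⅙*2 = -⅓)
H(h, J) = (-75 + J)/(-73 + h) (H(h, J) = (J - 75)/(h - 73) = (-75 + J)/(-73 + h))
1/(H(p(10, 0), -5) + N(-66, 0)) = 1/((-75 - 5)/(-73 - ⅓) + 28) = 1/(-80/(-220/3) + 28) = 1/(-3/220*(-80) + 28) = 1/(12/11 + 28) = 1/(320/11) = 11/320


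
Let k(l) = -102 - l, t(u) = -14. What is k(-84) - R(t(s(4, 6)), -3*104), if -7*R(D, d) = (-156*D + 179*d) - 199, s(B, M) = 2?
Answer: -53989/7 ≈ -7712.7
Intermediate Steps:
R(D, d) = 199/7 - 179*d/7 + 156*D/7 (R(D, d) = -((-156*D + 179*d) - 199)/7 = -(-199 - 156*D + 179*d)/7 = 199/7 - 179*d/7 + 156*D/7)
k(-84) - R(t(s(4, 6)), -3*104) = (-102 - 1*(-84)) - (199/7 - (-537)*104/7 + (156/7)*(-14)) = (-102 + 84) - (199/7 - 179/7*(-312) - 312) = -18 - (199/7 + 55848/7 - 312) = -18 - 1*53863/7 = -18 - 53863/7 = -53989/7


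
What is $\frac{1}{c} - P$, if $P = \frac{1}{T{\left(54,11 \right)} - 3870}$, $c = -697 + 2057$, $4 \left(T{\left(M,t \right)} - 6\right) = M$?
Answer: $\frac{613}{616080} \approx 0.000995$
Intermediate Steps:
$T{\left(M,t \right)} = 6 + \frac{M}{4}$
$c = 1360$
$P = - \frac{2}{7701}$ ($P = \frac{1}{\left(6 + \frac{1}{4} \cdot 54\right) - 3870} = \frac{1}{\left(6 + \frac{27}{2}\right) - 3870} = \frac{1}{\frac{39}{2} - 3870} = \frac{1}{- \frac{7701}{2}} = - \frac{2}{7701} \approx -0.00025971$)
$\frac{1}{c} - P = \frac{1}{1360} - - \frac{2}{7701} = \frac{1}{1360} + \frac{2}{7701} = \frac{613}{616080}$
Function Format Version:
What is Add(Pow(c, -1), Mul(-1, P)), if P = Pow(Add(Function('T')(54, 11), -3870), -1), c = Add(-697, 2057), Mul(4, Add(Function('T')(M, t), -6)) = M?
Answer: Rational(613, 616080) ≈ 0.00099500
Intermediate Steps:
Function('T')(M, t) = Add(6, Mul(Rational(1, 4), M))
c = 1360
P = Rational(-2, 7701) (P = Pow(Add(Add(6, Mul(Rational(1, 4), 54)), -3870), -1) = Pow(Add(Add(6, Rational(27, 2)), -3870), -1) = Pow(Add(Rational(39, 2), -3870), -1) = Pow(Rational(-7701, 2), -1) = Rational(-2, 7701) ≈ -0.00025971)
Add(Pow(c, -1), Mul(-1, P)) = Add(Pow(1360, -1), Mul(-1, Rational(-2, 7701))) = Add(Rational(1, 1360), Rational(2, 7701)) = Rational(613, 616080)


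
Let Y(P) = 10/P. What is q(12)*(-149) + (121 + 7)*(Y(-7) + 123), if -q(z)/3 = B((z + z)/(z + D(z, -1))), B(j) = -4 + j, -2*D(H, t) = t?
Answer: 2560492/175 ≈ 14631.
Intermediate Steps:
D(H, t) = -t/2
q(z) = 12 - 6*z/(½ + z) (q(z) = -3*(-4 + (z + z)/(z - ½*(-1))) = -3*(-4 + (2*z)/(z + ½)) = -3*(-4 + (2*z)/(½ + z)) = -3*(-4 + 2*z/(½ + z)) = 12 - 6*z/(½ + z))
q(12)*(-149) + (121 + 7)*(Y(-7) + 123) = (12*(1 + 12)/(1 + 2*12))*(-149) + (121 + 7)*(10/(-7) + 123) = (12*13/(1 + 24))*(-149) + 128*(10*(-⅐) + 123) = (12*13/25)*(-149) + 128*(-10/7 + 123) = (12*(1/25)*13)*(-149) + 128*(851/7) = (156/25)*(-149) + 108928/7 = -23244/25 + 108928/7 = 2560492/175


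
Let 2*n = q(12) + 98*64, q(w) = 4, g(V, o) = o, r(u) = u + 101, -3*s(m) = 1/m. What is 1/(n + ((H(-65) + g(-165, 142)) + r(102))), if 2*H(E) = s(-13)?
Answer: 78/271675 ≈ 0.00028711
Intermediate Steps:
s(m) = -1/(3*m)
r(u) = 101 + u
H(E) = 1/78 (H(E) = (-⅓/(-13))/2 = (-⅓*(-1/13))/2 = (½)*(1/39) = 1/78)
n = 3138 (n = (4 + 98*64)/2 = (4 + 6272)/2 = (½)*6276 = 3138)
1/(n + ((H(-65) + g(-165, 142)) + r(102))) = 1/(3138 + ((1/78 + 142) + (101 + 102))) = 1/(3138 + (11077/78 + 203)) = 1/(3138 + 26911/78) = 1/(271675/78) = 78/271675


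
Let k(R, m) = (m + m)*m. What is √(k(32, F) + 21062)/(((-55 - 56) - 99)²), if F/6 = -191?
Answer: √2647694/44100 ≈ 0.036897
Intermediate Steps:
F = -1146 (F = 6*(-191) = -1146)
k(R, m) = 2*m² (k(R, m) = (2*m)*m = 2*m²)
√(k(32, F) + 21062)/(((-55 - 56) - 99)²) = √(2*(-1146)² + 21062)/(((-55 - 56) - 99)²) = √(2*1313316 + 21062)/((-111 - 99)²) = √(2626632 + 21062)/((-210)²) = √2647694/44100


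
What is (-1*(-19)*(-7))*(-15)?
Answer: 1995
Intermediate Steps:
(-1*(-19)*(-7))*(-15) = (19*(-7))*(-15) = -133*(-15) = 1995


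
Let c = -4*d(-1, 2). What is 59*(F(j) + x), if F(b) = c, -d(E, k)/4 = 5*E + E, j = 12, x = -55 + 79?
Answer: -4248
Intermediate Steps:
x = 24
d(E, k) = -24*E (d(E, k) = -4*(5*E + E) = -24*E)
c = -96 (c = -(-96)*(-1) = -4*24 = -96)
F(b) = -96
59*(F(j) + x) = 59*(-96 + 24) = 59*(-72) = -4248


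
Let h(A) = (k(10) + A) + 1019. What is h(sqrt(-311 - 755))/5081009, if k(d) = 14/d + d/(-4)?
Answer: 10179/50810090 + I*sqrt(1066)/5081009 ≈ 0.00020033 + 6.4258e-6*I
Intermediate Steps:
k(d) = 14/d - d/4 (k(d) = 14/d + d*(-1/4) = 14/d - d/4)
h(A) = 10179/10 + A (h(A) = ((14/10 - 1/4*10) + A) + 1019 = ((14*(1/10) - 5/2) + A) + 1019 = ((7/5 - 5/2) + A) + 1019 = (-11/10 + A) + 1019 = 10179/10 + A)
h(sqrt(-311 - 755))/5081009 = (10179/10 + sqrt(-311 - 755))/5081009 = (10179/10 + sqrt(-1066))*(1/5081009) = (10179/10 + I*sqrt(1066))*(1/5081009) = 10179/50810090 + I*sqrt(1066)/5081009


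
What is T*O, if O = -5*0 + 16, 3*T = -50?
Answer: -800/3 ≈ -266.67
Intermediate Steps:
T = -50/3 (T = (⅓)*(-50) = -50/3 ≈ -16.667)
O = 16 (O = 0 + 16 = 16)
T*O = -50/3*16 = -800/3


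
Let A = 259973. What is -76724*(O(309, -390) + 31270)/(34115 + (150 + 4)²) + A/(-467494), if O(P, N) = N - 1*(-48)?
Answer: -1109340837139331/27035645514 ≈ -41033.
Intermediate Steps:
O(P, N) = 48 + N (O(P, N) = N + 48 = 48 + N)
-76724*(O(309, -390) + 31270)/(34115 + (150 + 4)²) + A/(-467494) = -76724*((48 - 390) + 31270)/(34115 + (150 + 4)²) + 259973/(-467494) = -76724*(-342 + 31270)/(34115 + 154²) + 259973*(-1/467494) = -76724*30928/(34115 + 23716) - 259973/467494 = -76724/(57831*(1/30928)) - 259973/467494 = -76724/57831/30928 - 259973/467494 = -76724*30928/57831 - 259973/467494 = -2372919872/57831 - 259973/467494 = -1109340837139331/27035645514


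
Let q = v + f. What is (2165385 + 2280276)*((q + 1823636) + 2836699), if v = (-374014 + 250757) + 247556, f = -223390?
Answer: 20277744562284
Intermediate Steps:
v = 124299 (v = -123257 + 247556 = 124299)
q = -99091 (q = 124299 - 223390 = -99091)
(2165385 + 2280276)*((q + 1823636) + 2836699) = (2165385 + 2280276)*((-99091 + 1823636) + 2836699) = 4445661*(1724545 + 2836699) = 4445661*4561244 = 20277744562284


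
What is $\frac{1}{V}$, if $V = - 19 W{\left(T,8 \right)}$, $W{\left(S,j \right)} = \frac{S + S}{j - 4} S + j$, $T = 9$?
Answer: $- \frac{2}{1843} \approx -0.0010852$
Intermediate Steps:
$W{\left(S,j \right)} = j + \frac{2 S^{2}}{-4 + j}$ ($W{\left(S,j \right)} = \frac{2 S}{-4 + j} S + j = \frac{2 S^{2}}{-4 + j} + j = j + \frac{2 S^{2}}{-4 + j}$)
$V = - \frac{1843}{2}$ ($V = - 19 \frac{8^{2} - 32 + 2 \cdot 9^{2}}{-4 + 8} = - 19 \frac{64 - 32 + 2 \cdot 81}{4} = - 19 \frac{64 - 32 + 162}{4} = - 19 \cdot \frac{1}{4} \cdot 194 = \left(-19\right) \frac{97}{2} = - \frac{1843}{2} \approx -921.5$)
$\frac{1}{V} = \frac{1}{- \frac{1843}{2}} = - \frac{2}{1843}$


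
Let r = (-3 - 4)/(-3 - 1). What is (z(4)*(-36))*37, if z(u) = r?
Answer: -2331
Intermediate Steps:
r = 7/4 (r = -7/(-4) = -7*(-1/4) = 7/4 ≈ 1.7500)
z(u) = 7/4
(z(4)*(-36))*37 = ((7/4)*(-36))*37 = -63*37 = -2331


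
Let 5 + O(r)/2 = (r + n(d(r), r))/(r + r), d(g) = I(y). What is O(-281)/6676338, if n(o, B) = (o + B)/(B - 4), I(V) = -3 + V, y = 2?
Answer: -240349/178224842910 ≈ -1.3486e-6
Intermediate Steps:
d(g) = -1 (d(g) = -3 + 2 = -1)
n(o, B) = (B + o)/(-4 + B)
O(r) = -10 + (r + (-1 + r)/(-4 + r))/r (O(r) = -10 + 2*((r + (r - 1)/(-4 + r))/(r + r)) = -10 + 2*((r + (-1 + r)/(-4 + r))/((2*r))) = -10 + 2*((r + (-1 + r)/(-4 + r))*(1/(2*r))) = -10 + 2*((r + (-1 + r)/(-4 + r))/(2*r)) = -10 + (r + (-1 + r)/(-4 + r))/r)
O(-281)/6676338 = ((-1 - 281 - 9*(-281)*(-4 - 281))/((-281)*(-4 - 281)))/6676338 = -1/281*(-1 - 281 - 9*(-281)*(-285))/(-285)*(1/6676338) = -1/281*(-1/285)*(-1 - 281 - 720765)*(1/6676338) = -1/281*(-1/285)*(-721047)*(1/6676338) = -240349/26695*1/6676338 = -240349/178224842910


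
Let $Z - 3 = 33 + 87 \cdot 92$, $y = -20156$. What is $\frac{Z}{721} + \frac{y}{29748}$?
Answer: $\frac{56160361}{5362077} \approx 10.474$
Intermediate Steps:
$Z = 8040$ ($Z = 3 + \left(33 + 87 \cdot 92\right) = 3 + \left(33 + 8004\right) = 3 + 8037 = 8040$)
$\frac{Z}{721} + \frac{y}{29748} = \frac{8040}{721} - \frac{20156}{29748} = 8040 \cdot \frac{1}{721} - \frac{5039}{7437} = \frac{8040}{721} - \frac{5039}{7437} = \frac{56160361}{5362077}$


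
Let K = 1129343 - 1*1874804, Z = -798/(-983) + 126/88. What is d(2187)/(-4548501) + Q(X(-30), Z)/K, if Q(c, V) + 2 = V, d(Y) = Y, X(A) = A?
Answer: -2613432107563/5431698461352636 ≈ -0.00048114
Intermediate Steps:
Z = 97041/43252 (Z = -798*(-1/983) + 126*(1/88) = 798/983 + 63/44 = 97041/43252 ≈ 2.2436)
K = -745461 (K = 1129343 - 1874804 = -745461)
Q(c, V) = -2 + V
d(2187)/(-4548501) + Q(X(-30), Z)/K = 2187/(-4548501) + (-2 + 97041/43252)/(-745461) = 2187*(-1/4548501) + (10537/43252)*(-1/745461) = -81/168463 - 10537/32242679172 = -2613432107563/5431698461352636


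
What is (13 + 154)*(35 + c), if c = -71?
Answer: -6012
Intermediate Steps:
(13 + 154)*(35 + c) = (13 + 154)*(35 - 71) = 167*(-36) = -6012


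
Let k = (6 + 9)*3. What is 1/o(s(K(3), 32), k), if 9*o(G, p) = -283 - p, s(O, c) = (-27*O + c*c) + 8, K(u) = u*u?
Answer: -9/328 ≈ -0.027439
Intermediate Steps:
K(u) = u²
k = 45 (k = 15*3 = 45)
s(O, c) = 8 + c² - 27*O (s(O, c) = (-27*O + c²) + 8 = (c² - 27*O) + 8 = 8 + c² - 27*O)
o(G, p) = -283/9 - p/9 (o(G, p) = (-283 - p)/9 = -283/9 - p/9)
1/o(s(K(3), 32), k) = 1/(-283/9 - ⅑*45) = 1/(-283/9 - 5) = 1/(-328/9) = -9/328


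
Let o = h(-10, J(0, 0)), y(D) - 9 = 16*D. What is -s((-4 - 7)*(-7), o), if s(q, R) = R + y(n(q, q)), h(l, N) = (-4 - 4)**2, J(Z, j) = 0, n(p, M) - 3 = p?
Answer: -1353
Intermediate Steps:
n(p, M) = 3 + p
y(D) = 9 + 16*D
h(l, N) = 64 (h(l, N) = (-8)**2 = 64)
o = 64
s(q, R) = 57 + R + 16*q (s(q, R) = R + (9 + 16*(3 + q)) = R + (9 + (48 + 16*q)) = R + (57 + 16*q) = 57 + R + 16*q)
-s((-4 - 7)*(-7), o) = -(57 + 64 + 16*((-4 - 7)*(-7))) = -(57 + 64 + 16*(-11*(-7))) = -(57 + 64 + 16*77) = -(57 + 64 + 1232) = -1*1353 = -1353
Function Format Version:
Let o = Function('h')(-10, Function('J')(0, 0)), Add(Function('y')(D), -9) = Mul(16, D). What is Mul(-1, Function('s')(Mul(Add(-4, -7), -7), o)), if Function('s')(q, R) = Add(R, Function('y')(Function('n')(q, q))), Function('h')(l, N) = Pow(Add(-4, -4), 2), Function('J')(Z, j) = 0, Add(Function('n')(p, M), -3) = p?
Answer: -1353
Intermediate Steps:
Function('n')(p, M) = Add(3, p)
Function('y')(D) = Add(9, Mul(16, D))
Function('h')(l, N) = 64 (Function('h')(l, N) = Pow(-8, 2) = 64)
o = 64
Function('s')(q, R) = Add(57, R, Mul(16, q)) (Function('s')(q, R) = Add(R, Add(9, Mul(16, Add(3, q)))) = Add(R, Add(9, Add(48, Mul(16, q)))) = Add(R, Add(57, Mul(16, q))) = Add(57, R, Mul(16, q)))
Mul(-1, Function('s')(Mul(Add(-4, -7), -7), o)) = Mul(-1, Add(57, 64, Mul(16, Mul(Add(-4, -7), -7)))) = Mul(-1, Add(57, 64, Mul(16, Mul(-11, -7)))) = Mul(-1, Add(57, 64, Mul(16, 77))) = Mul(-1, Add(57, 64, 1232)) = Mul(-1, 1353) = -1353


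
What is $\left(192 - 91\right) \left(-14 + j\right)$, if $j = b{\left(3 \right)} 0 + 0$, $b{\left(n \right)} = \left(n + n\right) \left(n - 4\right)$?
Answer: $-1414$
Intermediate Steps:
$b{\left(n \right)} = 2 n \left(-4 + n\right)$
$j = 0$ ($j = 2 \cdot 3 \left(-4 + 3\right) 0 + 0 = 2 \cdot 3 \left(-1\right) 0 + 0 = \left(-6\right) 0 + 0 = 0 + 0 = 0$)
$\left(192 - 91\right) \left(-14 + j\right) = \left(192 - 91\right) \left(-14 + 0\right) = 101 \left(-14\right) = -1414$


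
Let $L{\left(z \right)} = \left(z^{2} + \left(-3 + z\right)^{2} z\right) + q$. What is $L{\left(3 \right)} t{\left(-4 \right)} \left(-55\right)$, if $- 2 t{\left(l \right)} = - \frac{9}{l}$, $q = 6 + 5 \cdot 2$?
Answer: $\frac{12375}{8} \approx 1546.9$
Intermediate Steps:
$q = 16$ ($q = 6 + 10 = 16$)
$L{\left(z \right)} = 16 + z^{2} + z \left(-3 + z\right)^{2}$ ($L{\left(z \right)} = \left(z^{2} + \left(-3 + z\right)^{2} z\right) + 16 = \left(z^{2} + z \left(-3 + z\right)^{2}\right) + 16 = 16 + z^{2} + z \left(-3 + z\right)^{2}$)
$t{\left(l \right)} = \frac{9}{2 l}$ ($t{\left(l \right)} = - \frac{\left(-9\right) \frac{1}{l}}{2} = \frac{9}{2 l}$)
$L{\left(3 \right)} t{\left(-4 \right)} \left(-55\right) = \left(16 + 3^{2} + 3 \left(-3 + 3\right)^{2}\right) \frac{9}{2 \left(-4\right)} \left(-55\right) = \left(16 + 9 + 3 \cdot 0^{2}\right) \frac{9}{2} \left(- \frac{1}{4}\right) \left(-55\right) = \left(16 + 9 + 3 \cdot 0\right) \left(- \frac{9}{8}\right) \left(-55\right) = \left(16 + 9 + 0\right) \left(- \frac{9}{8}\right) \left(-55\right) = 25 \left(- \frac{9}{8}\right) \left(-55\right) = \left(- \frac{225}{8}\right) \left(-55\right) = \frac{12375}{8}$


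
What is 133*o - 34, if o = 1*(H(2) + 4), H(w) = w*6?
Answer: 2094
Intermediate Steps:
H(w) = 6*w
o = 16 (o = 1*(6*2 + 4) = 1*(12 + 4) = 1*16 = 16)
133*o - 34 = 133*16 - 34 = 2128 - 34 = 2094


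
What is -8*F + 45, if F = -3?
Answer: 69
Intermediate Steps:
-8*F + 45 = -8*(-3) + 45 = 24 + 45 = 69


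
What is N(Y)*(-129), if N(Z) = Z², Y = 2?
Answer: -516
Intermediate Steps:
N(Y)*(-129) = 2²*(-129) = 4*(-129) = -516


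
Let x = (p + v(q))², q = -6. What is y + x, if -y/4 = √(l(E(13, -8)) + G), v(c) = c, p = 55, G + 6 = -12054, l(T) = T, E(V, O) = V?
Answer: 2401 - 4*I*√12047 ≈ 2401.0 - 439.04*I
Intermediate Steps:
G = -12060 (G = -6 - 12054 = -12060)
y = -4*I*√12047 (y = -4*√(13 - 12060) = -4*I*√12047 ≈ -439.04*I)
x = 2401 (x = (55 - 6)² = 49² = 2401)
y + x = -4*I*√12047 + 2401 = 2401 - 4*I*√12047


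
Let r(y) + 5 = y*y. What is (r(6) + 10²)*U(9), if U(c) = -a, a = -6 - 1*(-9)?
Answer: -393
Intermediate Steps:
a = 3 (a = -6 + 9 = 3)
U(c) = -3 (U(c) = -1*3 = -3)
r(y) = -5 + y² (r(y) = -5 + y*y = -5 + y²)
(r(6) + 10²)*U(9) = ((-5 + 6²) + 10²)*(-3) = ((-5 + 36) + 100)*(-3) = (31 + 100)*(-3) = 131*(-3) = -393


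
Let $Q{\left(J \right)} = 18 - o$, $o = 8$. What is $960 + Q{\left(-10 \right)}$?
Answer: $970$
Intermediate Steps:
$Q{\left(J \right)} = 10$ ($Q{\left(J \right)} = 18 - 8 = 10$)
$960 + Q{\left(-10 \right)} = 960 + 10 = 970$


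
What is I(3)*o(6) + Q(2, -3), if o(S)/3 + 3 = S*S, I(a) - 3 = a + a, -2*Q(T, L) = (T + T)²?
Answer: 883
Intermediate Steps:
Q(T, L) = -2*T² (Q(T, L) = -(T + T)²/2 = -4*T²/2 = -2*T²)
I(a) = 3 + 2*a (I(a) = 3 + (a + a) = 3 + 2*a)
o(S) = -9 + 3*S² (o(S) = -9 + 3*(S*S) = -9 + 3*S²)
I(3)*o(6) + Q(2, -3) = (3 + 2*3)*(-9 + 3*6²) - 2*2² = (3 + 6)*(-9 + 3*36) - 2*4 = 9*(-9 + 108) - 8 = 9*99 - 8 = 891 - 8 = 883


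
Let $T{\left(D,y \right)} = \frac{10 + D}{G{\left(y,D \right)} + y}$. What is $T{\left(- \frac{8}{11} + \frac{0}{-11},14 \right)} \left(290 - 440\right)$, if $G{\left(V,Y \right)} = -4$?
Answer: $- \frac{1530}{11} \approx -139.09$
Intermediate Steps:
$T{\left(D,y \right)} = \frac{10 + D}{-4 + y}$
$T{\left(- \frac{8}{11} + \frac{0}{-11},14 \right)} \left(290 - 440\right) = \frac{10 + \left(- \frac{8}{11} + \frac{0}{-11}\right)}{-4 + 14} \left(290 - 440\right) = \frac{10 + \left(\left(-8\right) \frac{1}{11} + 0 \left(- \frac{1}{11}\right)\right)}{10} \left(-150\right) = \frac{10 + \left(- \frac{8}{11} + 0\right)}{10} \left(-150\right) = \frac{10 - \frac{8}{11}}{10} \left(-150\right) = \frac{1}{10} \cdot \frac{102}{11} \left(-150\right) = \frac{51}{55} \left(-150\right) = - \frac{1530}{11}$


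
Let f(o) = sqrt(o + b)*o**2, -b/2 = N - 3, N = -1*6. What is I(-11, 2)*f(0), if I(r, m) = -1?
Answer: 0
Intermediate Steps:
N = -6
b = 18 (b = -2*(-6 - 3) = -2*(-9) = 18)
f(o) = o**2*sqrt(18 + o) (f(o) = sqrt(o + 18)*o**2 = sqrt(18 + o)*o**2 = o**2*sqrt(18 + o))
I(-11, 2)*f(0) = -0**2*sqrt(18 + 0) = -0*sqrt(18) = -0*3*sqrt(2) = -1*0 = 0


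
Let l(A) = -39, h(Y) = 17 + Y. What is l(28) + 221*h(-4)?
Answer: 2834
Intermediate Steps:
l(28) + 221*h(-4) = -39 + 221*(17 - 4) = -39 + 221*13 = -39 + 2873 = 2834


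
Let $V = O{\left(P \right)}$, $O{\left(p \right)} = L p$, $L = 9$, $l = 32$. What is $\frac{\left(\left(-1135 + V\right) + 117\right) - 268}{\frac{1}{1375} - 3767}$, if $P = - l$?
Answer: $\frac{1082125}{2589812} \approx 0.41784$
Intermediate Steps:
$P = -32$ ($P = \left(-1\right) 32 = -32$)
$O{\left(p \right)} = 9 p$
$V = -288$ ($V = 9 \left(-32\right) = -288$)
$\frac{\left(\left(-1135 + V\right) + 117\right) - 268}{\frac{1}{1375} - 3767} = \frac{\left(\left(-1135 - 288\right) + 117\right) - 268}{\frac{1}{1375} - 3767} = \frac{\left(-1423 + 117\right) - 268}{\frac{1}{1375} - 3767} = \frac{-1306 - 268}{- \frac{5179624}{1375}} = \left(-1574\right) \left(- \frac{1375}{5179624}\right) = \frac{1082125}{2589812}$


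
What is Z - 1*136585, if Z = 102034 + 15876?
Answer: -18675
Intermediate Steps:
Z = 117910
Z - 1*136585 = 117910 - 1*136585 = 117910 - 136585 = -18675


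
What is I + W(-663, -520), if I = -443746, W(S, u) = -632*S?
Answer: -24730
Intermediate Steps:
I + W(-663, -520) = -443746 - 632*(-663) = -443746 + 419016 = -24730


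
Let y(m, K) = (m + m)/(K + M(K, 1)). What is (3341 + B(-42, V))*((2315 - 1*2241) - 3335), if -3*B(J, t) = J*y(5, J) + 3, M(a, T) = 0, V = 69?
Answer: -10880870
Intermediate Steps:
y(m, K) = 2*m/K (y(m, K) = (m + m)/(K + 0) = (2*m)/K = 2*m/K)
B(J, t) = -13/3 (B(J, t) = -(J*(2*5/J) + 3)/3 = -(J*(10/J) + 3)/3 = -(10 + 3)/3 = -⅓*13 = -13/3)
(3341 + B(-42, V))*((2315 - 1*2241) - 3335) = (3341 - 13/3)*((2315 - 1*2241) - 3335) = 10010*((2315 - 2241) - 3335)/3 = 10010*(74 - 3335)/3 = (10010/3)*(-3261) = -10880870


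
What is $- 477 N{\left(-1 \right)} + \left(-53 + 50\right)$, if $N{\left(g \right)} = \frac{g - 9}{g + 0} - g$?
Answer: $-5250$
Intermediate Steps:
$N{\left(g \right)} = - g + \frac{-9 + g}{g}$ ($N{\left(g \right)} = \frac{-9 + g}{g} - g = - g + \frac{-9 + g}{g}$)
$- 477 N{\left(-1 \right)} + \left(-53 + 50\right) = - 477 \left(1 - -1 - \frac{9}{-1}\right) + \left(-53 + 50\right) = - 477 \left(1 + 1 - -9\right) - 3 = - 477 \left(1 + 1 + 9\right) - 3 = \left(-477\right) 11 - 3 = -5247 - 3 = -5250$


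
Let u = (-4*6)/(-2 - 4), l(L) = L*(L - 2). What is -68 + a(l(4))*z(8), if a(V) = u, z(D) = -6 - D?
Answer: -124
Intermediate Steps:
l(L) = L*(-2 + L)
u = 4 (u = -24/(-6) = -24*(-⅙) = 4)
a(V) = 4
-68 + a(l(4))*z(8) = -68 + 4*(-6 - 1*8) = -68 + 4*(-6 - 8) = -68 + 4*(-14) = -68 - 56 = -124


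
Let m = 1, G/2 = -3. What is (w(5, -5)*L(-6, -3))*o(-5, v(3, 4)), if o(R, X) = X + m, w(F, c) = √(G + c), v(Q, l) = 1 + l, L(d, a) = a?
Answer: -18*I*√11 ≈ -59.699*I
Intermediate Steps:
G = -6 (G = 2*(-3) = -6)
w(F, c) = √(-6 + c)
o(R, X) = 1 + X (o(R, X) = X + 1 = 1 + X)
(w(5, -5)*L(-6, -3))*o(-5, v(3, 4)) = (√(-6 - 5)*(-3))*(1 + (1 + 4)) = (√(-11)*(-3))*(1 + 5) = ((I*√11)*(-3))*6 = -3*I*√11*6 = -18*I*√11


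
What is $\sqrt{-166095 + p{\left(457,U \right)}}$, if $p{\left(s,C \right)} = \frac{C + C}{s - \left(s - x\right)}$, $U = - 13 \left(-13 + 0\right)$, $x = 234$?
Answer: $\frac{i \sqrt{1494842}}{3} \approx 407.55 i$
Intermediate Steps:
$U = 169$ ($U = \left(-13\right) \left(-13\right) = 169$)
$p{\left(s,C \right)} = \frac{C}{117}$ ($p{\left(s,C \right)} = \frac{C + C}{s - \left(-234 + s\right)} = \frac{2 C}{234} = 2 C \frac{1}{234} = \frac{C}{117}$)
$\sqrt{-166095 + p{\left(457,U \right)}} = \sqrt{-166095 + \frac{1}{117} \cdot 169} = \sqrt{-166095 + \frac{13}{9}} = \sqrt{- \frac{1494842}{9}} = \frac{i \sqrt{1494842}}{3}$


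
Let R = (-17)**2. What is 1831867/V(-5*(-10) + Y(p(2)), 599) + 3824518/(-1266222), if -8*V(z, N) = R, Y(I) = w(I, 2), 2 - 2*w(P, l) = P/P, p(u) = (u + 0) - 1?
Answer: -9278753828747/182969079 ≈ -50712.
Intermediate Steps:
p(u) = -1 + u (p(u) = u - 1 = -1 + u)
w(P, l) = 1/2 (w(P, l) = 1 - P/(2*P) = 1 - 1/2*1 = 1 - 1/2 = 1/2)
R = 289
Y(I) = 1/2
V(z, N) = -289/8 (V(z, N) = -1/8*289 = -289/8)
1831867/V(-5*(-10) + Y(p(2)), 599) + 3824518/(-1266222) = 1831867/(-289/8) + 3824518/(-1266222) = 1831867*(-8/289) + 3824518*(-1/1266222) = -14654936/289 - 1912259/633111 = -9278753828747/182969079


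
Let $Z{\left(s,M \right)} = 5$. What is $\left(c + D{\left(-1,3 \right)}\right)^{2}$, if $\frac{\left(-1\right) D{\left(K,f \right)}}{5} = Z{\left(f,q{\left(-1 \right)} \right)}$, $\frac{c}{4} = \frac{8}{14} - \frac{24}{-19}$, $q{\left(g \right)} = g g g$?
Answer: $\frac{5517801}{17689} \approx 311.93$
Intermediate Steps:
$q{\left(g \right)} = g^{3}$ ($q{\left(g \right)} = g^{2} g = g^{3}$)
$c = \frac{976}{133}$ ($c = 4 \left(\frac{8}{14} - \frac{24}{-19}\right) = 4 \left(8 \cdot \frac{1}{14} - - \frac{24}{19}\right) = 4 \left(\frac{4}{7} + \frac{24}{19}\right) = 4 \cdot \frac{244}{133} = \frac{976}{133} \approx 7.3383$)
$D{\left(K,f \right)} = -25$ ($D{\left(K,f \right)} = \left(-5\right) 5 = -25$)
$\left(c + D{\left(-1,3 \right)}\right)^{2} = \left(\frac{976}{133} - 25\right)^{2} = \left(- \frac{2349}{133}\right)^{2} = \frac{5517801}{17689}$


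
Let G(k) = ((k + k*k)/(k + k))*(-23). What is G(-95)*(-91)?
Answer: -98371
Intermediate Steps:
G(k) = -23*(k + k**2)/(2*k) (G(k) = ((k + k**2)/((2*k)))*(-23) = ((k + k**2)*(1/(2*k)))*(-23) = ((k + k**2)/(2*k))*(-23) = -23*(k + k**2)/(2*k))
G(-95)*(-91) = (-23/2 - 23/2*(-95))*(-91) = (-23/2 + 2185/2)*(-91) = 1081*(-91) = -98371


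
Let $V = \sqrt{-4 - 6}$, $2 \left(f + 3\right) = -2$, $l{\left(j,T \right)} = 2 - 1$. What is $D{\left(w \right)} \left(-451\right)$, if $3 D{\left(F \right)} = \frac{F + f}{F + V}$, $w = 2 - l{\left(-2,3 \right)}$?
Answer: $41 - 41 i \sqrt{10} \approx 41.0 - 129.65 i$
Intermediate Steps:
$l{\left(j,T \right)} = 1$ ($l{\left(j,T \right)} = 2 - 1 = 1$)
$f = -4$ ($f = -3 + \frac{1}{2} \left(-2\right) = -3 - 1 = -4$)
$V = i \sqrt{10}$ ($V = \sqrt{-10} = i \sqrt{10} \approx 3.1623 i$)
$w = 1$ ($w = 2 - 1 = 1$)
$D{\left(F \right)} = \frac{-4 + F}{3 \left(F + i \sqrt{10}\right)}$ ($D{\left(F \right)} = \frac{\left(F - 4\right) \frac{1}{F + i \sqrt{10}}}{3} = \frac{\left(-4 + F\right) \frac{1}{F + i \sqrt{10}}}{3} = \frac{\frac{1}{F + i \sqrt{10}} \left(-4 + F\right)}{3} = \frac{-4 + F}{3 \left(F + i \sqrt{10}\right)}$)
$D{\left(w \right)} \left(-451\right) = \frac{-4 + 1}{3 \left(1 + i \sqrt{10}\right)} \left(-451\right) = \frac{1}{3} \frac{1}{1 + i \sqrt{10}} \left(-3\right) \left(-451\right) = - \frac{1}{1 + i \sqrt{10}} \left(-451\right) = \frac{451}{1 + i \sqrt{10}}$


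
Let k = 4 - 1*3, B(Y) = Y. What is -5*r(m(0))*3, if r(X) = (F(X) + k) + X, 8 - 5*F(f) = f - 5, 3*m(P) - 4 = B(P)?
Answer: -70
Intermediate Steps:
m(P) = 4/3 + P/3
F(f) = 13/5 - f/5 (F(f) = 8/5 - (f - 5)/5 = 8/5 - (-5 + f)/5 = 8/5 + (1 - f/5) = 13/5 - f/5)
k = 1 (k = 4 - 3 = 1)
r(X) = 18/5 + 4*X/5 (r(X) = ((13/5 - X/5) + 1) + X = (18/5 - X/5) + X = 18/5 + 4*X/5)
-5*r(m(0))*3 = -5*(18/5 + 4*(4/3 + (⅓)*0)/5)*3 = -5*(18/5 + 4*(4/3 + 0)/5)*3 = -5*(18/5 + (⅘)*(4/3))*3 = -5*(18/5 + 16/15)*3 = -5*14/3*3 = -70/3*3 = -70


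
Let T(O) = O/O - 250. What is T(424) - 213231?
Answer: -213480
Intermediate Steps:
T(O) = -249 (T(O) = 1 - 250 = -249)
T(424) - 213231 = -249 - 213231 = -213480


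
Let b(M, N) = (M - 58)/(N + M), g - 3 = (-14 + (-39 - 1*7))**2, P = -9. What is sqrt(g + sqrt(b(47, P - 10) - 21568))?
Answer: sqrt(706188 + 14*I*sqrt(4227405))/14 ≈ 60.037 + 1.2231*I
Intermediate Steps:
g = 3603 (g = 3 + (-14 + (-39 - 1*7))**2 = 3 + (-14 + (-39 - 7))**2 = 3 + (-14 - 46)**2 = 3 + (-60)**2 = 3 + 3600 = 3603)
b(M, N) = (-58 + M)/(M + N)
sqrt(g + sqrt(b(47, P - 10) - 21568)) = sqrt(3603 + sqrt((-58 + 47)/(47 + (-9 - 10)) - 21568)) = sqrt(3603 + sqrt(-11/(47 - 19) - 21568)) = sqrt(3603 + sqrt(-11/28 - 21568)) = sqrt(3603 + sqrt(-603915/28)) = sqrt(3603 + I*sqrt(4227405)/14)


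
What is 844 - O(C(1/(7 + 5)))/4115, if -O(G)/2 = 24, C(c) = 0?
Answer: 3473108/4115 ≈ 844.01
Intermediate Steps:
O(G) = -48 (O(G) = -2*24 = -48)
844 - O(C(1/(7 + 5)))/4115 = 844 - (-48)/4115 = 844 - 1*(-48/4115) = 844 + 48/4115 = 3473108/4115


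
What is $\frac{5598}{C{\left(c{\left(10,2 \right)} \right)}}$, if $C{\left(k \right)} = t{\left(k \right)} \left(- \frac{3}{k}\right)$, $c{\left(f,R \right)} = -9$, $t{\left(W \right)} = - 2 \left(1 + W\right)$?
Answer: $\frac{8397}{8} \approx 1049.6$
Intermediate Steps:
$t{\left(W \right)} = -2 - 2 W$
$C{\left(k \right)} = - \frac{3 \left(-2 - 2 k\right)}{k}$ ($C{\left(k \right)} = \left(-2 - 2 k\right) \left(- \frac{3}{k}\right) = - \frac{3 \left(-2 - 2 k\right)}{k}$)
$\frac{5598}{C{\left(c{\left(10,2 \right)} \right)}} = \frac{5598}{6 + \frac{6}{-9}} = \frac{5598}{6 + 6 \left(- \frac{1}{9}\right)} = \frac{5598}{6 - \frac{2}{3}} = \frac{5598}{\frac{16}{3}} = 5598 \cdot \frac{3}{16} = \frac{8397}{8}$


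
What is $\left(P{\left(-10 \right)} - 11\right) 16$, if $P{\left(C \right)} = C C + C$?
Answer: $1264$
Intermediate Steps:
$P{\left(C \right)} = C + C^{2}$ ($P{\left(C \right)} = C^{2} + C = C + C^{2}$)
$\left(P{\left(-10 \right)} - 11\right) 16 = \left(- 10 \left(1 - 10\right) - 11\right) 16 = \left(\left(-10\right) \left(-9\right) - 11\right) 16 = \left(90 - 11\right) 16 = 79 \cdot 16 = 1264$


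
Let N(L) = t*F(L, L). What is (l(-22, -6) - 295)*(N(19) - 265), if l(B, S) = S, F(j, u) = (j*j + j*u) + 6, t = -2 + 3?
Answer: -139363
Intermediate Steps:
t = 1
F(j, u) = 6 + j**2 + j*u (F(j, u) = (j**2 + j*u) + 6 = 6 + j**2 + j*u)
N(L) = 6 + 2*L**2 (N(L) = 1*(6 + L**2 + L*L) = 1*(6 + L**2 + L**2) = 1*(6 + 2*L**2) = 6 + 2*L**2)
(l(-22, -6) - 295)*(N(19) - 265) = (-6 - 295)*((6 + 2*19**2) - 265) = -301*((6 + 2*361) - 265) = -301*((6 + 722) - 265) = -301*(728 - 265) = -301*463 = -139363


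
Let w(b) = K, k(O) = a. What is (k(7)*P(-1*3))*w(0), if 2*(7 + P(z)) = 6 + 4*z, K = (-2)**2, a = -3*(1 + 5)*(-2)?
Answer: -1440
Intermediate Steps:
a = 36 (a = -3*6*(-2) = -18*(-2) = 36)
k(O) = 36
K = 4
w(b) = 4
P(z) = -4 + 2*z (P(z) = -7 + (6 + 4*z)/2 = -7 + (3 + 2*z) = -4 + 2*z)
(k(7)*P(-1*3))*w(0) = (36*(-4 + 2*(-1*3)))*4 = (36*(-4 + 2*(-3)))*4 = (36*(-4 - 6))*4 = (36*(-10))*4 = -360*4 = -1440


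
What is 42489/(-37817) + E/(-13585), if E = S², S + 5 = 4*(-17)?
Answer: -59903066/39518765 ≈ -1.5158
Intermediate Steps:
S = -73 (S = -5 + 4*(-17) = -5 - 68 = -73)
E = 5329 (E = (-73)² = 5329)
42489/(-37817) + E/(-13585) = 42489/(-37817) + 5329/(-13585) = 42489*(-1/37817) + 5329*(-1/13585) = -42489/37817 - 5329/13585 = -59903066/39518765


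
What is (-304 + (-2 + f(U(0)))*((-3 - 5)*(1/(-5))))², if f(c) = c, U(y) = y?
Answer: 2359296/25 ≈ 94372.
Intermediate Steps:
(-304 + (-2 + f(U(0)))*((-3 - 5)*(1/(-5))))² = (-304 + (-2 + 0)*((-3 - 5)*(1/(-5))))² = (-304 - (-16)*1*(-⅕))² = (-304 - (-16)*(-1)/5)² = (-304 - 2*8/5)² = (-304 - 16/5)² = (-1536/5)² = 2359296/25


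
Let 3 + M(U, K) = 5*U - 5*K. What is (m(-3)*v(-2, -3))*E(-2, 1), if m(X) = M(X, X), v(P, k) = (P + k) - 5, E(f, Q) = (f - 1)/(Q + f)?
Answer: 90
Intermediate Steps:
E(f, Q) = (-1 + f)/(Q + f)
v(P, k) = -5 + P + k
M(U, K) = -3 - 5*K + 5*U (M(U, K) = -3 + (5*U - 5*K) = -3 + (-5*K + 5*U) = -3 - 5*K + 5*U)
m(X) = -3 (m(X) = -3 - 5*X + 5*X = -3)
(m(-3)*v(-2, -3))*E(-2, 1) = (-3*(-5 - 2 - 3))*((-1 - 2)/(1 - 2)) = (-3*(-10))*(-3/(-1)) = 30*(-1*(-3)) = 30*3 = 90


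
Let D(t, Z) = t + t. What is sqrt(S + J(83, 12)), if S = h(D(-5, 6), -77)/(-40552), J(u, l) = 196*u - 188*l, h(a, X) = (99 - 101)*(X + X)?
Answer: 3*sqrt(160015464878)/10138 ≈ 118.37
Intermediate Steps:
D(t, Z) = 2*t
h(a, X) = -4*X
J(u, l) = -188*l + 196*u
S = -77/10138 (S = -4*(-77)/(-40552) = 308*(-1/40552) = -77/10138 ≈ -0.0075952)
sqrt(S + J(83, 12)) = sqrt(-77/10138 + (-188*12 + 196*83)) = sqrt(-77/10138 + (-2256 + 16268)) = sqrt(-77/10138 + 14012) = sqrt(142053579/10138) = 3*sqrt(160015464878)/10138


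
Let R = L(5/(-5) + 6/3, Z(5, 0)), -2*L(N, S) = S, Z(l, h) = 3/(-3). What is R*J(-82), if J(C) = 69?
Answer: 69/2 ≈ 34.500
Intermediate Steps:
Z(l, h) = -1 (Z(l, h) = 3*(-⅓) = -1)
L(N, S) = -S/2
R = ½ (R = -½*(-1) = ½ ≈ 0.50000)
R*J(-82) = (½)*69 = 69/2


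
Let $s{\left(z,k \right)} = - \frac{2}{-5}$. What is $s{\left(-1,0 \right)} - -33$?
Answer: $\frac{167}{5} \approx 33.4$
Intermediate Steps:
$s{\left(z,k \right)} = \frac{2}{5}$ ($s{\left(z,k \right)} = \left(-2\right) \left(- \frac{1}{5}\right) = \frac{2}{5}$)
$s{\left(-1,0 \right)} - -33 = \frac{2}{5} - -33 = \frac{2}{5} + 33 = \frac{167}{5}$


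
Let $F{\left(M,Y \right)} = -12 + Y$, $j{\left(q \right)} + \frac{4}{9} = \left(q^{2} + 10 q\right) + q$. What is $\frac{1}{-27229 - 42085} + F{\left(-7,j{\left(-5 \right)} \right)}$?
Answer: $- \frac{26477957}{623826} \approx -42.444$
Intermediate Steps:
$j{\left(q \right)} = - \frac{4}{9} + q^{2} + 11 q$ ($j{\left(q \right)} = - \frac{4}{9} + \left(\left(q^{2} + 10 q\right) + q\right) = - \frac{4}{9} + \left(q^{2} + 11 q\right) = - \frac{4}{9} + q^{2} + 11 q$)
$\frac{1}{-27229 - 42085} + F{\left(-7,j{\left(-5 \right)} \right)} = \frac{1}{-27229 - 42085} + \left(-12 + \left(- \frac{4}{9} + \left(-5\right)^{2} + 11 \left(-5\right)\right)\right) = \frac{1}{-69314} - \frac{382}{9} = - \frac{1}{69314} - \frac{382}{9} = - \frac{26477957}{623826}$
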